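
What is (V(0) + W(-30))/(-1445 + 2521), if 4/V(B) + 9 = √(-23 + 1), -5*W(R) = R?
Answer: 291/55414 - I*√22/27707 ≈ 0.0052514 - 0.00016929*I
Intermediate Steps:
W(R) = -R/5
V(B) = 4/(-9 + I*√22) (V(B) = 4/(-9 + √(-23 + 1)) = 4/(-9 + √(-22)) = 4/(-9 + I*√22))
(V(0) + W(-30))/(-1445 + 2521) = ((-36/103 - 4*I*√22/103) - ⅕*(-30))/(-1445 + 2521) = ((-36/103 - 4*I*√22/103) + 6)/1076 = (582/103 - 4*I*√22/103)*(1/1076) = 291/55414 - I*√22/27707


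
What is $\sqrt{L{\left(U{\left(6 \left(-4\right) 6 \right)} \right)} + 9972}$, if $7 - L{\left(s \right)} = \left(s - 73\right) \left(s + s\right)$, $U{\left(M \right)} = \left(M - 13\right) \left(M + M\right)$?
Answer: $i \sqrt{4082361797} \approx 63893.0 i$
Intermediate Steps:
$U{\left(M \right)} = 2 M \left(-13 + M\right)$ ($U{\left(M \right)} = \left(-13 + M\right) 2 M = 2 M \left(-13 + M\right)$)
$L{\left(s \right)} = 7 - 2 s \left(-73 + s\right)$ ($L{\left(s \right)} = 7 - \left(s - 73\right) \left(s + s\right) = 7 - \left(-73 + s\right) 2 s = 7 - 2 s \left(-73 + s\right)$)
$\sqrt{L{\left(U{\left(6 \left(-4\right) 6 \right)} \right)} + 9972} = \sqrt{\left(7 - 2 \left(2 \cdot 6 \left(-4\right) 6 \left(-13 + 6 \left(-4\right) 6\right)\right)^{2} + 146 \cdot 2 \cdot 6 \left(-4\right) 6 \left(-13 + 6 \left(-4\right) 6\right)\right) + 9972} = \sqrt{\left(7 - 2 \left(2 \left(\left(-24\right) 6\right) \left(-13 - 144\right)\right)^{2} + 146 \cdot 2 \left(\left(-24\right) 6\right) \left(-13 - 144\right)\right) + 9972} = \sqrt{\left(7 - 2 \left(2 \left(-144\right) \left(-13 - 144\right)\right)^{2} + 146 \cdot 2 \left(-144\right) \left(-13 - 144\right)\right) + 9972} = \sqrt{\left(7 - 2 \left(2 \left(-144\right) \left(-157\right)\right)^{2} + 146 \cdot 2 \left(-144\right) \left(-157\right)\right) + 9972} = \sqrt{\left(7 - 2 \cdot 45216^{2} + 146 \cdot 45216\right) + 9972} = \sqrt{\left(7 - 4088973312 + 6601536\right) + 9972} = \sqrt{-4082371769 + 9972} = \sqrt{-4082361797} = i \sqrt{4082361797}$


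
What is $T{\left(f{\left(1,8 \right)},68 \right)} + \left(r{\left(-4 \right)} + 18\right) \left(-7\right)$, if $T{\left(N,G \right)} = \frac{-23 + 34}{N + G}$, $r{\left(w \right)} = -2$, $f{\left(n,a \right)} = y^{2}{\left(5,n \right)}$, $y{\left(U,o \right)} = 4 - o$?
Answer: $- \frac{783}{7} \approx -111.86$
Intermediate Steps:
$f{\left(n,a \right)} = \left(4 - n\right)^{2}$
$T{\left(N,G \right)} = \frac{11}{G + N}$
$T{\left(f{\left(1,8 \right)},68 \right)} + \left(r{\left(-4 \right)} + 18\right) \left(-7\right) = \frac{11}{68 + \left(-4 + 1\right)^{2}} + \left(-2 + 18\right) \left(-7\right) = \frac{11}{68 + \left(-3\right)^{2}} + 16 \left(-7\right) = \frac{11}{68 + 9} - 112 = \frac{11}{77} - 112 = 11 \cdot \frac{1}{77} - 112 = \frac{1}{7} - 112 = - \frac{783}{7}$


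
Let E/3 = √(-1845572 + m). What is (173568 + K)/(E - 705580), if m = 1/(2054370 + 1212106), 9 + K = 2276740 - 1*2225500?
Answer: -518107773830647920/1626246913465124839 - 1348794*I*√4923001233527939749/1626246913465124839 ≈ -0.31859 - 0.0018402*I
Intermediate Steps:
K = 51231 (K = -9 + (2276740 - 1*2225500) = -9 + (2276740 - 2225500) = -9 + 51240 = 51231)
m = 1/3266476 ≈ 3.0614e-7
E = 3*I*√4923001233527939749/1633238 (E = 3*√(-1845572 + 1/3266476) = 3*√(-6028516644271/3266476) = 3*(I*√4923001233527939749/1633238) = 3*I*√4923001233527939749/1633238 ≈ 4075.6*I)
(173568 + K)/(E - 705580) = (173568 + 51231)/(3*I*√4923001233527939749/1633238 - 705580) = 224799/(-705580 + 3*I*√4923001233527939749/1633238)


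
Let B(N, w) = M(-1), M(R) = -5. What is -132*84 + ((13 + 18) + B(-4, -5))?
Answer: -11062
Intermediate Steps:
B(N, w) = -5
-132*84 + ((13 + 18) + B(-4, -5)) = -132*84 + ((13 + 18) - 5) = -11088 + (31 - 5) = -11088 + 26 = -11062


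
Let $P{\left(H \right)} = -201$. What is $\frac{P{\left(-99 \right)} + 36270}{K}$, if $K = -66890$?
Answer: $- \frac{36069}{66890} \approx -0.53923$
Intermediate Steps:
$\frac{P{\left(-99 \right)} + 36270}{K} = \frac{-201 + 36270}{-66890} = 36069 \left(- \frac{1}{66890}\right) = - \frac{36069}{66890}$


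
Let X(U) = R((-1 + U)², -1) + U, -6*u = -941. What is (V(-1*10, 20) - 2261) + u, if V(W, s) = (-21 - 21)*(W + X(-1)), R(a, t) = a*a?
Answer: -13885/6 ≈ -2314.2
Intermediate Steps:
u = 941/6 (u = -⅙*(-941) = 941/6 ≈ 156.83)
R(a, t) = a²
X(U) = U + (-1 + U)⁴ (X(U) = ((-1 + U)²)² + U = (-1 + U)⁴ + U = U + (-1 + U)⁴)
V(W, s) = -630 - 42*W (V(W, s) = (-21 - 21)*(W + (-1 + (-1 - 1)⁴)) = -42*(W + (-1 + (-2)⁴)) = -42*(W + (-1 + 16)) = -42*(W + 15) = -42*(15 + W) = -630 - 42*W)
(V(-1*10, 20) - 2261) + u = ((-630 - (-42)*10) - 2261) + 941/6 = ((-630 - 42*(-10)) - 2261) + 941/6 = ((-630 + 420) - 2261) + 941/6 = (-210 - 2261) + 941/6 = -2471 + 941/6 = -13885/6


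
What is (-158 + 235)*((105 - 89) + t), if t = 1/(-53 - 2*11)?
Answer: 92323/75 ≈ 1231.0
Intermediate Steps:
t = -1/75 (t = 1/(-53 - 22) = 1/(-75) = -1/75 ≈ -0.013333)
(-158 + 235)*((105 - 89) + t) = (-158 + 235)*((105 - 89) - 1/75) = 77*(16 - 1/75) = 77*(1199/75) = 92323/75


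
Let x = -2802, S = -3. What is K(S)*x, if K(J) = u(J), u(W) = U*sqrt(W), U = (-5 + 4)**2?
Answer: -2802*I*sqrt(3) ≈ -4853.2*I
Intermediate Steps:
U = 1 (U = (-1)**2 = 1)
u(W) = sqrt(W) (u(W) = 1*sqrt(W) = sqrt(W))
K(J) = sqrt(J)
K(S)*x = sqrt(-3)*(-2802) = (I*sqrt(3))*(-2802) = -2802*I*sqrt(3)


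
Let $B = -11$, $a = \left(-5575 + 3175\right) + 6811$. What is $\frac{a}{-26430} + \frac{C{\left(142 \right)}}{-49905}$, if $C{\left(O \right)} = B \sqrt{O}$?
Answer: $- \frac{4411}{26430} + \frac{11 \sqrt{142}}{49905} \approx -0.16427$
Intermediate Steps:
$a = 4411$ ($a = -2400 + 6811 = 4411$)
$C{\left(O \right)} = - 11 \sqrt{O}$
$\frac{a}{-26430} + \frac{C{\left(142 \right)}}{-49905} = \frac{4411}{-26430} + \frac{\left(-11\right) \sqrt{142}}{-49905} = 4411 \left(- \frac{1}{26430}\right) + - 11 \sqrt{142} \left(- \frac{1}{49905}\right) = - \frac{4411}{26430} + \frac{11 \sqrt{142}}{49905}$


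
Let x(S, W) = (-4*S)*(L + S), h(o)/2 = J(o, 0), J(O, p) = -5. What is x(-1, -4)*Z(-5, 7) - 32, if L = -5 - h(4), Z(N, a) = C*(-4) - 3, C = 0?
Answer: -80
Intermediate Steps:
h(o) = -10 (h(o) = 2*(-5) = -10)
Z(N, a) = -3 (Z(N, a) = 0*(-4) - 3 = 0 - 3 = -3)
L = 5 (L = -5 - 1*(-10) = -5 + 10 = 5)
x(S, W) = -4*S*(5 + S) (x(S, W) = (-4*S)*(5 + S) = -4*S*(5 + S))
x(-1, -4)*Z(-5, 7) - 32 = -4*(-1)*(5 - 1)*(-3) - 32 = -4*(-1)*4*(-3) - 32 = 16*(-3) - 32 = -48 - 32 = -80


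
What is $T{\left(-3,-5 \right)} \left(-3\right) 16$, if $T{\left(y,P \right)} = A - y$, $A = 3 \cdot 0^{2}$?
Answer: $-144$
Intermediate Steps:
$A = 0$ ($A = 3 \cdot 0 = 0$)
$T{\left(y,P \right)} = - y$ ($T{\left(y,P \right)} = 0 - y = - y$)
$T{\left(-3,-5 \right)} \left(-3\right) 16 = \left(-1\right) \left(-3\right) \left(-3\right) 16 = 3 \left(-3\right) 16 = \left(-9\right) 16 = -144$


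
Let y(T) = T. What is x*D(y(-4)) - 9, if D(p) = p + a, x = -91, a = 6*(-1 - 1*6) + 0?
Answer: 4177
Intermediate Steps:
a = -42 (a = 6*(-1 - 6) + 0 = 6*(-7) + 0 = -42 + 0 = -42)
D(p) = -42 + p (D(p) = p - 42 = -42 + p)
x*D(y(-4)) - 9 = -91*(-42 - 4) - 9 = -91*(-46) - 9 = 4186 - 9 = 4177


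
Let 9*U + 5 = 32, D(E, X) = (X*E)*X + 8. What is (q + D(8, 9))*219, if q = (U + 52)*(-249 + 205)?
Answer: -386316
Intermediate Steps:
D(E, X) = 8 + E*X**2 (D(E, X) = (E*X)*X + 8 = E*X**2 + 8 = 8 + E*X**2)
U = 3 (U = -5/9 + (1/9)*32 = -5/9 + 32/9 = 3)
q = -2420 (q = (3 + 52)*(-249 + 205) = 55*(-44) = -2420)
(q + D(8, 9))*219 = (-2420 + (8 + 8*9**2))*219 = (-2420 + (8 + 8*81))*219 = (-2420 + (8 + 648))*219 = (-2420 + 656)*219 = -1764*219 = -386316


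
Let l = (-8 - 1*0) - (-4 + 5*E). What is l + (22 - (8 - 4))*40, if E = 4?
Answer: 696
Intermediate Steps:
l = -24 (l = (-8 - 1*0) - (-4 + 5*4) = (-8 + 0) - (-4 + 20) = -8 - 1*16 = -8 - 16 = -24)
l + (22 - (8 - 4))*40 = -24 + (22 - (8 - 4))*40 = -24 + (22 - 1*4)*40 = -24 + (22 - 4)*40 = -24 + 18*40 = -24 + 720 = 696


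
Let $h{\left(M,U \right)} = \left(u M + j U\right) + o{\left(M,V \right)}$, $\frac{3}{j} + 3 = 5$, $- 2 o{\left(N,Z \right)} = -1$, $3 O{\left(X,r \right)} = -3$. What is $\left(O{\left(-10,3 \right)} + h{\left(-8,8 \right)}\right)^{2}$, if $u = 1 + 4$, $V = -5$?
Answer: $\frac{3249}{4} \approx 812.25$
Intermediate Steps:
$O{\left(X,r \right)} = -1$ ($O{\left(X,r \right)} = \frac{1}{3} \left(-3\right) = -1$)
$o{\left(N,Z \right)} = \frac{1}{2}$ ($o{\left(N,Z \right)} = \left(- \frac{1}{2}\right) \left(-1\right) = \frac{1}{2}$)
$j = \frac{3}{2}$ ($j = \frac{3}{-3 + 5} = \frac{3}{2} \approx 1.5$)
$u = 5$
$h{\left(M,U \right)} = \frac{1}{2} + 5 M + \frac{3 U}{2}$ ($h{\left(M,U \right)} = \left(5 M + \frac{3 U}{2}\right) + \frac{1}{2} = \frac{1}{2} + 5 M + \frac{3 U}{2}$)
$\left(O{\left(-10,3 \right)} + h{\left(-8,8 \right)}\right)^{2} = \left(-1 + \left(\frac{1}{2} + 5 \left(-8\right) + \frac{3}{2} \cdot 8\right)\right)^{2} = \left(-1 + \left(\frac{1}{2} - 40 + 12\right)\right)^{2} = \left(-1 - \frac{55}{2}\right)^{2} = \left(- \frac{57}{2}\right)^{2} = \frac{3249}{4}$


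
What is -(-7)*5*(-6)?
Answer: -210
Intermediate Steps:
-(-7)*5*(-6) = -7*(-5)*(-6) = 35*(-6) = -210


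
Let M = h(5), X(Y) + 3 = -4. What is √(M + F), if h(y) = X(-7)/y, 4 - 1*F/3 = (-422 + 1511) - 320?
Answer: I*√57410/5 ≈ 47.921*I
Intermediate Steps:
X(Y) = -7 (X(Y) = -3 - 4 = -7)
F = -2295 (F = 12 - 3*((-422 + 1511) - 320) = 12 - 3*(1089 - 320) = 12 - 3*769 = 12 - 2307 = -2295)
h(y) = -7/y
M = -7/5 ≈ -1.4000
√(M + F) = √(-7/5 - 2295) = √(-11482/5) = I*√57410/5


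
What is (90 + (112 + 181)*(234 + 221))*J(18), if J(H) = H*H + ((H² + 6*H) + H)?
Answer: 103255470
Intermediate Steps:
J(H) = 2*H² + 7*H (J(H) = H² + (H² + 7*H) = 2*H² + 7*H)
(90 + (112 + 181)*(234 + 221))*J(18) = (90 + (112 + 181)*(234 + 221))*(18*(7 + 2*18)) = (90 + 293*455)*(18*(7 + 36)) = (90 + 133315)*(18*43) = 133405*774 = 103255470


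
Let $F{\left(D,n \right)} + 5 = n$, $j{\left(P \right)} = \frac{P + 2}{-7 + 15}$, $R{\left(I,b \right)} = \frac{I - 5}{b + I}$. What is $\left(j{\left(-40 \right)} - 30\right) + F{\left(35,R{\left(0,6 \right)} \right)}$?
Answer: $- \frac{487}{12} \approx -40.583$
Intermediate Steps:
$R{\left(I,b \right)} = \frac{-5 + I}{I + b}$
$j{\left(P \right)} = \frac{1}{4} + \frac{P}{8}$ ($j{\left(P \right)} = \frac{2 + P}{8} = \left(2 + P\right) \frac{1}{8} = \frac{1}{4} + \frac{P}{8}$)
$F{\left(D,n \right)} = -5 + n$
$\left(j{\left(-40 \right)} - 30\right) + F{\left(35,R{\left(0,6 \right)} \right)} = \left(\left(\frac{1}{4} + \frac{1}{8} \left(-40\right)\right) - 30\right) - \left(5 - \frac{-5 + 0}{0 + 6}\right) = \left(\left(\frac{1}{4} - 5\right) - 30\right) - \left(5 - \frac{1}{6} \left(-5\right)\right) = \left(- \frac{19}{4} - 30\right) + \left(-5 + \frac{1}{6} \left(-5\right)\right) = - \frac{139}{4} - \frac{35}{6} = - \frac{487}{12}$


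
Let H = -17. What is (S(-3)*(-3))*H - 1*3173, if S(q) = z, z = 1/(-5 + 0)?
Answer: -15916/5 ≈ -3183.2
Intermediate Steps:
z = -⅕ (z = 1/(-5) = -⅕ ≈ -0.20000)
S(q) = -⅕
(S(-3)*(-3))*H - 1*3173 = -⅕*(-3)*(-17) - 1*3173 = (⅗)*(-17) - 3173 = -51/5 - 3173 = -15916/5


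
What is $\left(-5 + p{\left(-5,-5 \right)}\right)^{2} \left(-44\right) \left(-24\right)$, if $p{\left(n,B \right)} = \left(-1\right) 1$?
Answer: $38016$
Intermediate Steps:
$p{\left(n,B \right)} = -1$
$\left(-5 + p{\left(-5,-5 \right)}\right)^{2} \left(-44\right) \left(-24\right) = \left(-5 - 1\right)^{2} \left(-44\right) \left(-24\right) = \left(-6\right)^{2} \left(-44\right) \left(-24\right) = 36 \left(-44\right) \left(-24\right) = \left(-1584\right) \left(-24\right) = 38016$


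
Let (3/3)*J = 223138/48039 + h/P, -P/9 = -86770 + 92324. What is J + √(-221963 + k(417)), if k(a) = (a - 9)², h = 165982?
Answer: 530027795/400212909 + I*√55499 ≈ 1.3244 + 235.58*I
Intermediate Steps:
P = -49986 (P = -9*(-86770 + 92324) = -9*5554 = -49986)
k(a) = (-9 + a)²
J = 530027795/400212909 (J = 223138/48039 + 165982/(-49986) = 223138*(1/48039) + 165982*(-1/49986) = 223138/48039 - 82991/24993 = 530027795/400212909 ≈ 1.3244)
J + √(-221963 + k(417)) = 530027795/400212909 + √(-221963 + (-9 + 417)²) = 530027795/400212909 + √(-221963 + 408²) = 530027795/400212909 + √(-221963 + 166464) = 530027795/400212909 + √(-55499) = 530027795/400212909 + I*√55499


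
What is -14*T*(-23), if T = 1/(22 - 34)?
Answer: -161/6 ≈ -26.833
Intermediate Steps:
T = -1/12 (T = 1/(-12) = -1/12 ≈ -0.083333)
-14*T*(-23) = -14*(-1/12)*(-23) = (7/6)*(-23) = -161/6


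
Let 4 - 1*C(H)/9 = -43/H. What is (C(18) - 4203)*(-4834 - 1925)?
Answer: 56038869/2 ≈ 2.8019e+7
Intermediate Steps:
C(H) = 36 + 387/H (C(H) = 36 - (-387)/H = 36 + 387/H)
(C(18) - 4203)*(-4834 - 1925) = ((36 + 387/18) - 4203)*(-4834 - 1925) = ((36 + 387*(1/18)) - 4203)*(-6759) = ((36 + 43/2) - 4203)*(-6759) = (115/2 - 4203)*(-6759) = -8291/2*(-6759) = 56038869/2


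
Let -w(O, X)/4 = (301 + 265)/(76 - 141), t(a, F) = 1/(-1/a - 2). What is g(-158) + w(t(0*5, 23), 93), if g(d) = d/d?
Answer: 2329/65 ≈ 35.831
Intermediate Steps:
t(a, F) = 1/(-2 - 1/a)
w(O, X) = 2264/65 (w(O, X) = -4*(301 + 265)/(76 - 141) = -2264/(-65) = -2264*(-1)/65 = -4*(-566/65) = 2264/65)
g(d) = 1
g(-158) + w(t(0*5, 23), 93) = 1 + 2264/65 = 2329/65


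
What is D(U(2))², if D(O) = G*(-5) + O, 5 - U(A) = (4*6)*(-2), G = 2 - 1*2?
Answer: 2809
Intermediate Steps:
G = 0 (G = 2 - 2 = 0)
U(A) = 53 (U(A) = 5 - 4*6*(-2) = 5 - 24*(-2) = 5 - 1*(-48) = 5 + 48 = 53)
D(O) = O (D(O) = 0*(-5) + O = 0 + O = O)
D(U(2))² = 53² = 2809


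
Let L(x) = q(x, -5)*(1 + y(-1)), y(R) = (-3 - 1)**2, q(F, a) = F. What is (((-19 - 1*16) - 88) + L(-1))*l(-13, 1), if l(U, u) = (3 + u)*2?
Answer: -1120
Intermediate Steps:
y(R) = 16 (y(R) = (-4)**2 = 16)
L(x) = 17*x (L(x) = x*(1 + 16) = x*17 = 17*x)
l(U, u) = 6 + 2*u
(((-19 - 1*16) - 88) + L(-1))*l(-13, 1) = (((-19 - 1*16) - 88) + 17*(-1))*(6 + 2*1) = (((-19 - 16) - 88) - 17)*(6 + 2) = ((-35 - 88) - 17)*8 = (-123 - 17)*8 = -140*8 = -1120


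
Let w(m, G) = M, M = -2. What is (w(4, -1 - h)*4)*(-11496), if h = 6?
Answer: 91968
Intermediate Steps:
w(m, G) = -2
(w(4, -1 - h)*4)*(-11496) = -2*4*(-11496) = -8*(-11496) = 91968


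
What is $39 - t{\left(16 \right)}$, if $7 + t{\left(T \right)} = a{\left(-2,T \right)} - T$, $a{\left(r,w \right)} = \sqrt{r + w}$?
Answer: $62 - \sqrt{14} \approx 58.258$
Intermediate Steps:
$t{\left(T \right)} = -7 + \sqrt{-2 + T} - T$ ($t{\left(T \right)} = -7 - \left(T - \sqrt{-2 + T}\right) = -7 + \sqrt{-2 + T} - T$)
$39 - t{\left(16 \right)} = 39 - \left(-7 + \sqrt{-2 + 16} - 16\right) = 39 - \left(-7 + \sqrt{14} - 16\right) = 39 - \left(-23 + \sqrt{14}\right) = 39 + \left(23 - \sqrt{14}\right) = 62 - \sqrt{14}$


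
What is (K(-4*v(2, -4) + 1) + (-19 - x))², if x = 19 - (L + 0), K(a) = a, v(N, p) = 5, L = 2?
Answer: 3025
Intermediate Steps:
x = 17 (x = 19 - (2 + 0) = 19 - 1*2 = 19 - 2 = 17)
(K(-4*v(2, -4) + 1) + (-19 - x))² = ((-4*5 + 1) + (-19 - 1*17))² = ((-20 + 1) + (-19 - 17))² = (-19 - 36)² = (-55)² = 3025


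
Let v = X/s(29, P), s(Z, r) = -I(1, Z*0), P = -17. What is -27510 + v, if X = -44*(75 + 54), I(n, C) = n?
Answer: -21834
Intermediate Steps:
X = -5676 (X = -44*129 = -5676)
s(Z, r) = -1 (s(Z, r) = -1*1 = -1)
v = 5676 (v = -5676/(-1) = -5676*(-1) = 5676)
-27510 + v = -27510 + 5676 = -21834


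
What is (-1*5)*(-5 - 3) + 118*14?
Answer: 1692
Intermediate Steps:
(-1*5)*(-5 - 3) + 118*14 = -5*(-8) + 1652 = 40 + 1652 = 1692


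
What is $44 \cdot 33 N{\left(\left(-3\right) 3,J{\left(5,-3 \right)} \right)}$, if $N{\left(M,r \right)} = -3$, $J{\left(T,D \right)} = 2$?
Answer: $-4356$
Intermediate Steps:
$44 \cdot 33 N{\left(\left(-3\right) 3,J{\left(5,-3 \right)} \right)} = 44 \cdot 33 \left(-3\right) = 1452 \left(-3\right) = -4356$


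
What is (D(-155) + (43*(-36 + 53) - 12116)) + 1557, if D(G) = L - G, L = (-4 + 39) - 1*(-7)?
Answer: -9631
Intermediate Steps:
L = 42 (L = 35 + 7 = 42)
D(G) = 42 - G
(D(-155) + (43*(-36 + 53) - 12116)) + 1557 = ((42 - 1*(-155)) + (43*(-36 + 53) - 12116)) + 1557 = ((42 + 155) + (43*17 - 12116)) + 1557 = (197 + (731 - 12116)) + 1557 = (197 - 11385) + 1557 = -11188 + 1557 = -9631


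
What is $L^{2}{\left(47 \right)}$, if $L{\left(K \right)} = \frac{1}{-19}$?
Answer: $\frac{1}{361} \approx 0.0027701$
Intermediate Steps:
$L{\left(K \right)} = - \frac{1}{19}$
$L^{2}{\left(47 \right)} = \left(- \frac{1}{19}\right)^{2} = \frac{1}{361}$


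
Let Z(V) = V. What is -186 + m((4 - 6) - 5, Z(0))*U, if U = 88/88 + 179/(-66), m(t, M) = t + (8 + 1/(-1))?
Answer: -186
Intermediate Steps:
m(t, M) = 7 + t (m(t, M) = t + (8 - 1) = t + 7 = 7 + t)
U = -113/66 (U = 88*(1/88) + 179*(-1/66) = 1 - 179/66 = -113/66 ≈ -1.7121)
-186 + m((4 - 6) - 5, Z(0))*U = -186 + (7 + ((4 - 6) - 5))*(-113/66) = -186 + (7 + (-2 - 5))*(-113/66) = -186 + (7 - 7)*(-113/66) = -186 + 0*(-113/66) = -186 + 0 = -186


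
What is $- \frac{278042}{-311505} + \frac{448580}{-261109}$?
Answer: $- \frac{67135644322}{81336759045} \approx -0.8254$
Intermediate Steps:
$- \frac{278042}{-311505} + \frac{448580}{-261109} = \left(-278042\right) \left(- \frac{1}{311505}\right) + 448580 \left(- \frac{1}{261109}\right) = \frac{278042}{311505} - \frac{448580}{261109} = - \frac{67135644322}{81336759045}$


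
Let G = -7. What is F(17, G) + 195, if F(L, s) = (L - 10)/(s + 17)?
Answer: 1957/10 ≈ 195.70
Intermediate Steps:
F(L, s) = (-10 + L)/(17 + s)
F(17, G) + 195 = (-10 + 17)/(17 - 7) + 195 = 7/10 + 195 = 1957/10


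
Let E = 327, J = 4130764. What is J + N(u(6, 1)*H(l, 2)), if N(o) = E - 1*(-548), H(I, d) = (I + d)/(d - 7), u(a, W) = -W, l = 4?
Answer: 4131639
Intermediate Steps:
H(I, d) = (I + d)/(-7 + d)
N(o) = 875 (N(o) = 327 - 1*(-548) = 327 + 548 = 875)
J + N(u(6, 1)*H(l, 2)) = 4130764 + 875 = 4131639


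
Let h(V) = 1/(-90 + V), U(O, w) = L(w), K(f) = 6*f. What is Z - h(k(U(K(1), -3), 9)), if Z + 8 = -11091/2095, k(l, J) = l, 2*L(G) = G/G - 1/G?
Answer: -7457783/561460 ≈ -13.283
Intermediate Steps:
L(G) = ½ - 1/(2*G) (L(G) = (G/G - 1/G)/2 = (1 - 1/G)/2 = ½ - 1/(2*G))
U(O, w) = (-1 + w)/(2*w)
Z = -27851/2095 (Z = -8 - 11091/2095 = -27851/2095 ≈ -13.294)
Z - h(k(U(K(1), -3), 9)) = -27851/2095 - 1/(-90 + (½)*(-1 - 3)/(-3)) = -27851/2095 - 1/(-90 + (½)*(-⅓)*(-4)) = -27851/2095 - 1/(-90 + ⅔) = -27851/2095 - 1/(-268/3) = -27851/2095 - 1*(-3/268) = -27851/2095 + 3/268 = -7457783/561460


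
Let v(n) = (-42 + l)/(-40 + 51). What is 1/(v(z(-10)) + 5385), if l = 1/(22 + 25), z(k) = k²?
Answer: 517/2782072 ≈ 0.00018583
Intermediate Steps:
l = 1/47 ≈ 0.021277
v(n) = -1973/517 (v(n) = (-42 + 1/47)/(-40 + 51) = -1973/47/11 = -1973/47*1/11 = -1973/517)
1/(v(z(-10)) + 5385) = 1/(-1973/517 + 5385) = 1/(2782072/517) = 517/2782072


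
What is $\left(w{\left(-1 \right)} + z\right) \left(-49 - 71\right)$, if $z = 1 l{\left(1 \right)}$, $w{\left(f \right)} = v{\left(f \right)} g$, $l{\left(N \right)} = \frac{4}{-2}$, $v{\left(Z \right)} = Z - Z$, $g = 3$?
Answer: $240$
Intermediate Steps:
$v{\left(Z \right)} = 0$
$l{\left(N \right)} = -2$ ($l{\left(N \right)} = 4 \left(- \frac{1}{2}\right) = -2$)
$w{\left(f \right)} = 0$ ($w{\left(f \right)} = 0 \cdot 3 = 0$)
$z = -2$ ($z = 1 \left(-2\right) = -2$)
$\left(w{\left(-1 \right)} + z\right) \left(-49 - 71\right) = \left(0 - 2\right) \left(-49 - 71\right) = \left(-2\right) \left(-120\right) = 240$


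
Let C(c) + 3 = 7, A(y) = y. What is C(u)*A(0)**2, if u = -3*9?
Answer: 0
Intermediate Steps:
u = -27
C(c) = 4 (C(c) = -3 + 7 = 4)
C(u)*A(0)**2 = 4*0**2 = 4*0 = 0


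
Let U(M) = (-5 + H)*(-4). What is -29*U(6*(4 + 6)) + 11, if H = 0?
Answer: -569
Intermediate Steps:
U(M) = 20 (U(M) = (-5 + 0)*(-4) = -5*(-4) = 20)
-29*U(6*(4 + 6)) + 11 = -29*20 + 11 = -580 + 11 = -569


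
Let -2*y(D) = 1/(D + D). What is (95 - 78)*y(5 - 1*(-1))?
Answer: -17/24 ≈ -0.70833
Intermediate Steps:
y(D) = -1/(4*D) (y(D) = -1/(2*(D + D)) = -1/(2*D)/2 = -1/(4*D))
(95 - 78)*y(5 - 1*(-1)) = (95 - 78)*(-1/(4*(5 - 1*(-1)))) = 17*(-1/(4*(5 + 1))) = 17*(-¼/6) = 17*(-¼*⅙) = 17*(-1/24) = -17/24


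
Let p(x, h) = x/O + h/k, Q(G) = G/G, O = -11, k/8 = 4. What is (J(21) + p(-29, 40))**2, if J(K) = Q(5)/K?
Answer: 13213225/853776 ≈ 15.476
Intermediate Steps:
k = 32 (k = 8*4 = 32)
Q(G) = 1
p(x, h) = -x/11 + h/32 (p(x, h) = x/(-11) + h/32 = x*(-1/11) + h*(1/32) = -x/11 + h/32)
J(K) = 1/K
(J(21) + p(-29, 40))**2 = (1/21 + (-1/11*(-29) + (1/32)*40))**2 = (1/21 + (29/11 + 5/4))**2 = (1/21 + 171/44)**2 = (3635/924)**2 = 13213225/853776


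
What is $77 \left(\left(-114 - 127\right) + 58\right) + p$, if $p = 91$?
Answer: $-14000$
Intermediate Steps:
$77 \left(\left(-114 - 127\right) + 58\right) + p = 77 \left(\left(-114 - 127\right) + 58\right) + 91 = 77 \left(-241 + 58\right) + 91 = 77 \left(-183\right) + 91 = -14091 + 91 = -14000$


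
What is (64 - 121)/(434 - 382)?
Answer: -57/52 ≈ -1.0962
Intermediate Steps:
(64 - 121)/(434 - 382) = -57/52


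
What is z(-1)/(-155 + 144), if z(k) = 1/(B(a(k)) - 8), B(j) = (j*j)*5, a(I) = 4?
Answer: -1/792 ≈ -0.0012626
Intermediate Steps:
B(j) = 5*j**2 (B(j) = j**2*5 = 5*j**2)
z(k) = 1/72 (z(k) = 1/(5*4**2 - 8) = 1/(5*16 - 8) = 1/(80 - 8) = 1/72)
z(-1)/(-155 + 144) = (1/72)/(-155 + 144) = (1/72)/(-11) = -1/11*1/72 = -1/792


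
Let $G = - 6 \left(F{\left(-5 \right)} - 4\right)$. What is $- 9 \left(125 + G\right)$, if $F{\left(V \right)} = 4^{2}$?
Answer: $-477$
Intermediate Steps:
$F{\left(V \right)} = 16$
$G = -72$ ($G = - 6 \left(16 - 4\right) = \left(-6\right) 12 = -72$)
$- 9 \left(125 + G\right) = - 9 \left(125 - 72\right) = \left(-9\right) 53 = -477$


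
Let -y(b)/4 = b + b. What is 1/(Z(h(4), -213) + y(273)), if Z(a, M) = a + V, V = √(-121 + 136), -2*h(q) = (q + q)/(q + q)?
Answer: -8738/19088101 - 4*√15/19088101 ≈ -0.00045858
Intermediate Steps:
h(q) = -½ (h(q) = -(q + q)/(2*(q + q)) = -2*q/(2*(2*q)) = -2*q*1/(2*q)/2 = -½*1 = -½)
V = √15 ≈ 3.8730
y(b) = -8*b (y(b) = -4*(b + b) = -8*b)
Z(a, M) = a + √15
1/(Z(h(4), -213) + y(273)) = 1/((-½ + √15) - 8*273) = 1/((-½ + √15) - 2184) = 1/(-4369/2 + √15)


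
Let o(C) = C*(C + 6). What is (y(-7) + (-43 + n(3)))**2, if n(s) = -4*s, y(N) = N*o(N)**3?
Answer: 6031936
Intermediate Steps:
o(C) = C*(6 + C)
y(N) = N**4*(6 + N)**3 (y(N) = N*(N*(6 + N))**3 = N*(N**3*(6 + N)**3) = N**4*(6 + N)**3)
(y(-7) + (-43 + n(3)))**2 = ((-7)**4*(6 - 7)**3 + (-43 - 4*3))**2 = (2401*(-1)**3 + (-43 - 12))**2 = (2401*(-1) - 55)**2 = (-2401 - 55)**2 = (-2456)**2 = 6031936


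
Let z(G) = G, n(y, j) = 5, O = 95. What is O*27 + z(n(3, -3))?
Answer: 2570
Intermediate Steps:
O*27 + z(n(3, -3)) = 95*27 + 5 = 2565 + 5 = 2570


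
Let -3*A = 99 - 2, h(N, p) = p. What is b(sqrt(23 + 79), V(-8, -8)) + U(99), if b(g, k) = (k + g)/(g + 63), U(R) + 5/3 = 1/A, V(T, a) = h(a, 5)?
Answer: -616105/375099 + 58*sqrt(102)/3867 ≈ -1.4910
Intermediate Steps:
A = -97/3 (A = -(99 - 2)/3 = -1/3*97 = -97/3 ≈ -32.333)
V(T, a) = 5
U(R) = -494/291 (U(R) = -5/3 + 1/(-97/3) = -5/3 - 3/97 = -494/291)
b(g, k) = (g + k)/(63 + g)
b(sqrt(23 + 79), V(-8, -8)) + U(99) = (sqrt(23 + 79) + 5)/(63 + sqrt(23 + 79)) - 494/291 = (sqrt(102) + 5)/(63 + sqrt(102)) - 494/291 = (5 + sqrt(102))/(63 + sqrt(102)) - 494/291 = -494/291 + (5 + sqrt(102))/(63 + sqrt(102))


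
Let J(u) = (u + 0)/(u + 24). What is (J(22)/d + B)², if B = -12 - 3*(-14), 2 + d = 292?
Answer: 40044412321/44488900 ≈ 900.10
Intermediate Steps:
J(u) = u/(24 + u)
d = 290 (d = -2 + 292 = 290)
B = 30 (B = -12 + 42 = 30)
(J(22)/d + B)² = ((22/(24 + 22))/290 + 30)² = ((22/46)*(1/290) + 30)² = ((22*(1/46))*(1/290) + 30)² = ((11/23)*(1/290) + 30)² = (11/6670 + 30)² = (200111/6670)² = 40044412321/44488900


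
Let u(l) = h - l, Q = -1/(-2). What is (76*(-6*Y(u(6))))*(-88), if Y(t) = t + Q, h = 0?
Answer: -220704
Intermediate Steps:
Q = ½ (Q = -1*(-½) = ½ ≈ 0.50000)
u(l) = -l (u(l) = 0 - l = -l)
Y(t) = ½ + t (Y(t) = t + ½ = ½ + t)
(76*(-6*Y(u(6))))*(-88) = (76*(-6*(½ - 1*6)))*(-88) = (76*(-6*(½ - 6)))*(-88) = (76*(-6*(-11/2)))*(-88) = (76*33)*(-88) = 2508*(-88) = -220704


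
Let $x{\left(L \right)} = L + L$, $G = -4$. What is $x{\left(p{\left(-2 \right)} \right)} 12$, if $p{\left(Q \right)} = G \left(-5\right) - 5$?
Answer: $360$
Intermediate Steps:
$p{\left(Q \right)} = 15$ ($p{\left(Q \right)} = \left(-4\right) \left(-5\right) - 5 = 20 - 5 = 15$)
$x{\left(L \right)} = 2 L$
$x{\left(p{\left(-2 \right)} \right)} 12 = 2 \cdot 15 \cdot 12 = 30 \cdot 12 = 360$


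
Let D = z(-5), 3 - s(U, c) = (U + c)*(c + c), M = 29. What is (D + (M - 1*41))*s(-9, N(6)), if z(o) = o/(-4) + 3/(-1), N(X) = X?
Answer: -2145/4 ≈ -536.25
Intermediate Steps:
z(o) = -3 - o/4 (z(o) = o*(-1/4) + 3*(-1) = -o/4 - 3 = -3 - o/4)
s(U, c) = 3 - 2*c*(U + c) (s(U, c) = 3 - (U + c)*(c + c) = 3 - (U + c)*2*c = 3 - 2*c*(U + c))
D = -7/4 (D = -3 - 1/4*(-5) = -3 + 5/4 = -7/4 ≈ -1.7500)
(D + (M - 1*41))*s(-9, N(6)) = (-7/4 + (29 - 1*41))*(3 - 2*6**2 - 2*(-9)*6) = (-7/4 + (29 - 41))*(3 - 2*36 + 108) = (-7/4 - 12)*(3 - 72 + 108) = -55/4*39 = -2145/4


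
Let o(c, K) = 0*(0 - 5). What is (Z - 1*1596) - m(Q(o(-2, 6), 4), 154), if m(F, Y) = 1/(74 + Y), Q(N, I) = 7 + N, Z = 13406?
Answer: 2692679/228 ≈ 11810.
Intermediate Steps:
o(c, K) = 0 (o(c, K) = 0*(-5) = 0)
(Z - 1*1596) - m(Q(o(-2, 6), 4), 154) = (13406 - 1*1596) - 1/(74 + 154) = (13406 - 1596) - 1/228 = 11810 - 1*1/228 = 11810 - 1/228 = 2692679/228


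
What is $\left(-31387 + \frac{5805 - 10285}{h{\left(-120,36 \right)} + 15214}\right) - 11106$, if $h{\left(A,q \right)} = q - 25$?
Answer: $- \frac{18484583}{435} \approx -42493.0$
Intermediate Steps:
$h{\left(A,q \right)} = -25 + q$
$\left(-31387 + \frac{5805 - 10285}{h{\left(-120,36 \right)} + 15214}\right) - 11106 = \left(-31387 + \frac{5805 - 10285}{\left(-25 + 36\right) + 15214}\right) - 11106 = \left(-31387 - \frac{4480}{11 + 15214}\right) - 11106 = \left(-31387 - \frac{4480}{15225}\right) - 11106 = \left(-31387 - \frac{128}{435}\right) - 11106 = - \frac{13653473}{435} - 11106 = - \frac{18484583}{435}$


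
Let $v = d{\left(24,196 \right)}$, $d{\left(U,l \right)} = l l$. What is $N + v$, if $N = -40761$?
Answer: $-2345$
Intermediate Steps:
$d{\left(U,l \right)} = l^{2}$
$v = 38416$ ($v = 196^{2} = 38416$)
$N + v = -40761 + 38416 = -2345$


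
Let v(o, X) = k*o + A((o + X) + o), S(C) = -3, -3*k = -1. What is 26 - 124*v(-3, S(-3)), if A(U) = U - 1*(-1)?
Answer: 1142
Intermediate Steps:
k = ⅓ (k = -⅓*(-1) = ⅓ ≈ 0.33333)
A(U) = 1 + U (A(U) = U + 1 = 1 + U)
v(o, X) = 1 + X + 7*o/3 (v(o, X) = o/3 + (1 + ((o + X) + o)) = o/3 + (1 + ((X + o) + o)) = o/3 + (1 + (X + 2*o)) = o/3 + (1 + X + 2*o) = 1 + X + 7*o/3)
26 - 124*v(-3, S(-3)) = 26 - 124*(1 - 3 + (7/3)*(-3)) = 26 - 124*(1 - 3 - 7) = 26 - 124*(-9) = 26 + 1116 = 1142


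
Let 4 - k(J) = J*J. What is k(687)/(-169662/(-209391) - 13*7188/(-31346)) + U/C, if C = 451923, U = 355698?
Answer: -11110691454900142007/89253205948988 ≈ -1.2449e+5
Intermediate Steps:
k(J) = 4 - J² (k(J) = 4 - J*J = 4 - J²)
k(687)/(-169662/(-209391) - 13*7188/(-31346)) + U/C = (4 - 1*687²)/(-169662/(-209391) - 13*7188/(-31346)) + 355698/451923 = (4 - 1*471969)/(-169662*(-1/209391) - 93444*(-1/31346)) + 355698*(1/451923) = (4 - 471969)/(56554/69797 + 46722/15673) + 118566/150641 = -471965/592489468/156275483 + 118566/150641 = -471965*156275483/592489468 + 118566/150641 = -73756558334095/592489468 + 118566/150641 = -11110691454900142007/89253205948988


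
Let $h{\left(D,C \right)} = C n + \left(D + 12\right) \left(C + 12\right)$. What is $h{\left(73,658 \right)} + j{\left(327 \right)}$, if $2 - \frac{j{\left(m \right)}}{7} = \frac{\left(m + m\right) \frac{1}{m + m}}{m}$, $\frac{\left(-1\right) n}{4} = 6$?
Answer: $\frac{13463237}{327} \approx 41172.0$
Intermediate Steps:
$n = -24$ ($n = \left(-4\right) 6 = -24$)
$h{\left(D,C \right)} = - 24 C + \left(12 + C\right) \left(12 + D\right)$ ($h{\left(D,C \right)} = C \left(-24\right) + \left(D + 12\right) \left(C + 12\right) = - 24 C + \left(12 + D\right) \left(12 + C\right) = - 24 C + \left(12 + C\right) \left(12 + D\right)$)
$j{\left(m \right)} = 14 - \frac{7}{m}$ ($j{\left(m \right)} = 14 - 7 \frac{\left(m + m\right) \frac{1}{m + m}}{m} = 14 - 7 \frac{2 m \frac{1}{2 m}}{m} = 14 - 7 \cdot 1 \frac{1}{m} = 14 - \frac{7}{m}$)
$h{\left(73,658 \right)} + j{\left(327 \right)} = \left(144 - 7896 + 12 \cdot 73 + 658 \cdot 73\right) + \left(14 - \frac{7}{327}\right) = \left(144 - 7896 + 876 + 48034\right) + \left(14 - \frac{7}{327}\right) = 41158 + \left(14 - \frac{7}{327}\right) = 41158 + \frac{4571}{327} = \frac{13463237}{327}$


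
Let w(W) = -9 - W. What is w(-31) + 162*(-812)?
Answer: -131522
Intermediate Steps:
w(-31) + 162*(-812) = (-9 - 1*(-31)) + 162*(-812) = (-9 + 31) - 131544 = 22 - 131544 = -131522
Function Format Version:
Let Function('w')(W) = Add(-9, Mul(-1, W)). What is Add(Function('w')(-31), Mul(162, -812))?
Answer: -131522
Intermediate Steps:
Add(Function('w')(-31), Mul(162, -812)) = Add(Add(-9, Mul(-1, -31)), Mul(162, -812)) = Add(Add(-9, 31), -131544) = Add(22, -131544) = -131522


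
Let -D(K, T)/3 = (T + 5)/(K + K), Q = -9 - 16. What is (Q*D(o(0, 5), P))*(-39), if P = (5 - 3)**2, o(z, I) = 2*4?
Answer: -26325/16 ≈ -1645.3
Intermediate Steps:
o(z, I) = 8
Q = -25
P = 4 (P = 2**2 = 4)
D(K, T) = -3*(5 + T)/(2*K) (D(K, T) = -3*(T + 5)/(K + K) = -3*(5 + T)/(2*K))
(Q*D(o(0, 5), P))*(-39) = -75*(-5 - 1*4)/(2*8)*(-39) = -75*(-5 - 4)/(2*8)*(-39) = -75*(-9)/(2*8)*(-39) = -25*(-27/16)*(-39) = (675/16)*(-39) = -26325/16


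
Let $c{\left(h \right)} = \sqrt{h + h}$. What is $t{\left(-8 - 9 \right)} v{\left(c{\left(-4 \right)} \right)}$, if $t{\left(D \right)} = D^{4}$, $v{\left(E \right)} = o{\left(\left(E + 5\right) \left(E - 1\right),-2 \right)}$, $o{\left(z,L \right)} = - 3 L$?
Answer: $501126$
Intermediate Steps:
$c{\left(h \right)} = \sqrt{2} \sqrt{h}$ ($c{\left(h \right)} = \sqrt{2 h} = \sqrt{2} \sqrt{h}$)
$v{\left(E \right)} = 6$ ($v{\left(E \right)} = \left(-3\right) \left(-2\right) = 6$)
$t{\left(-8 - 9 \right)} v{\left(c{\left(-4 \right)} \right)} = \left(-8 - 9\right)^{4} \cdot 6 = \left(-17\right)^{4} \cdot 6 = 83521 \cdot 6 = 501126$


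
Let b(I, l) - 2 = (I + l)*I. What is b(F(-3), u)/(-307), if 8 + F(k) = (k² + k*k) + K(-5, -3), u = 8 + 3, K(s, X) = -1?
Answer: -182/307 ≈ -0.59283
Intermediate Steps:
u = 11
F(k) = -9 + 2*k² (F(k) = -8 + ((k² + k*k) - 1) = -8 + ((k² + k²) - 1) = -8 + (2*k² - 1) = -8 + (-1 + 2*k²) = -9 + 2*k²)
b(I, l) = 2 + I*(I + l) (b(I, l) = 2 + (I + l)*I = 2 + I*(I + l))
b(F(-3), u)/(-307) = (2 + (-9 + 2*(-3)²)² + (-9 + 2*(-3)²)*11)/(-307) = (2 + (-9 + 2*9)² + (-9 + 2*9)*11)*(-1/307) = (2 + (-9 + 18)² + (-9 + 18)*11)*(-1/307) = (2 + 9² + 9*11)*(-1/307) = (2 + 81 + 99)*(-1/307) = 182*(-1/307) = -182/307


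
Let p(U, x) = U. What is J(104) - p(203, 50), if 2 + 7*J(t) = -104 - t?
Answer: -233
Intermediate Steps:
J(t) = -106/7 - t/7 (J(t) = -2/7 + (-104 - t)/7 = -2/7 + (-104/7 - t/7) = -106/7 - t/7)
J(104) - p(203, 50) = (-106/7 - 1/7*104) - 1*203 = (-106/7 - 104/7) - 203 = -30 - 203 = -233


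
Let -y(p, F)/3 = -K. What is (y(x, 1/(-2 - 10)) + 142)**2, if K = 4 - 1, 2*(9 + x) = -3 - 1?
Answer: 22801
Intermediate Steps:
x = -11 (x = -9 + (-3 - 1)/2 = -9 + (1/2)*(-4) = -9 - 2 = -11)
K = 3
y(p, F) = 9 (y(p, F) = -(-3)*3 = -3*(-3) = 9)
(y(x, 1/(-2 - 10)) + 142)**2 = (9 + 142)**2 = 151**2 = 22801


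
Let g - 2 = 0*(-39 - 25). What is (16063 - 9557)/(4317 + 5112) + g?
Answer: 25364/9429 ≈ 2.6900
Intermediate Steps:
g = 2 (g = 2 + 0*(-39 - 25) = 2 + 0*(-64) = 2 + 0 = 2)
(16063 - 9557)/(4317 + 5112) + g = (16063 - 9557)/(4317 + 5112) + 2 = 6506/9429 + 2 = 25364/9429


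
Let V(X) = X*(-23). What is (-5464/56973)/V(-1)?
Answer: -5464/1310379 ≈ -0.0041698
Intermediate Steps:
V(X) = -23*X
(-5464/56973)/V(-1) = (-5464/56973)/((-23*(-1))) = -5464*1/56973/23 = -5464/56973*1/23 = -5464/1310379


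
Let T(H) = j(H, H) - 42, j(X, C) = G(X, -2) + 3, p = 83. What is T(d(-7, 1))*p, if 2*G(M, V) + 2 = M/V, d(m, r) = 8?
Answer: -3486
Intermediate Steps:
G(M, V) = -1 + M/(2*V) (G(M, V) = -1 + (M/V)/2 = -1 + M/(2*V))
j(X, C) = 2 - X/4 (j(X, C) = (X/2 - 1*(-2))/(-2) + 3 = -(X/2 + 2)/2 + 3 = -(2 + X/2)/2 + 3 = (-1 - X/4) + 3 = 2 - X/4)
T(H) = -40 - H/4 (T(H) = (2 - H/4) - 42 = -40 - H/4)
T(d(-7, 1))*p = (-40 - 1/4*8)*83 = (-40 - 2)*83 = -42*83 = -3486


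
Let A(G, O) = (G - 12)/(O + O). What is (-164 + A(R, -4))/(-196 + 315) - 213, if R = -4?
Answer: -25509/119 ≈ -214.36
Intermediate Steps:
A(G, O) = (-12 + G)/(2*O) (A(G, O) = (-12 + G)/((2*O)) = (-12 + G)*(1/(2*O)) = (-12 + G)/(2*O))
(-164 + A(R, -4))/(-196 + 315) - 213 = (-164 + (½)*(-12 - 4)/(-4))/(-196 + 315) - 213 = (-164 + (½)*(-¼)*(-16))/119 - 213 = (-164 + 2)/119 - 213 = (1/119)*(-162) - 213 = -162/119 - 213 = -25509/119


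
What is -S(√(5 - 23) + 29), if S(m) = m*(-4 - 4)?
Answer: 232 + 24*I*√2 ≈ 232.0 + 33.941*I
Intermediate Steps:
S(m) = -8*m (S(m) = m*(-8) = -8*m)
-S(√(5 - 23) + 29) = -(-8)*(√(5 - 23) + 29) = -(-8)*(√(-18) + 29) = -(-8)*(3*I*√2 + 29) = -(-8)*(29 + 3*I*√2) = -(-232 - 24*I*√2) = 232 + 24*I*√2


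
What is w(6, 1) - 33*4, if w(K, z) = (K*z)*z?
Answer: -126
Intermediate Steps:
w(K, z) = K*z²
w(6, 1) - 33*4 = 6*1² - 33*4 = 6*1 - 132 = 6 - 132 = -126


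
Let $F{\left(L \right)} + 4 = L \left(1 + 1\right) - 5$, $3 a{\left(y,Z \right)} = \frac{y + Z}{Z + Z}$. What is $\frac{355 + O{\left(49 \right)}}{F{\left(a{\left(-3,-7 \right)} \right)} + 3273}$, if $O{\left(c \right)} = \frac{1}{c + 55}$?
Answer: $\frac{775341}{7129616} \approx 0.10875$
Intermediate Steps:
$a{\left(y,Z \right)} = \frac{Z + y}{6 Z}$ ($a{\left(y,Z \right)} = \frac{\left(y + Z\right) \frac{1}{Z + Z}}{3} = \frac{\left(Z + y\right) \frac{1}{2 Z}}{3} = \frac{\frac{1}{2} \frac{1}{Z} \left(Z + y\right)}{3} = \frac{Z + y}{6 Z}$)
$O{\left(c \right)} = \frac{1}{55 + c}$
$F{\left(L \right)} = -9 + 2 L$ ($F{\left(L \right)} = -4 + \left(L \left(1 + 1\right) - 5\right) = -4 + \left(L 2 - 5\right) = -4 + \left(2 L - 5\right) = -4 + \left(-5 + 2 L\right) = -9 + 2 L$)
$\frac{355 + O{\left(49 \right)}}{F{\left(a{\left(-3,-7 \right)} \right)} + 3273} = \frac{355 + \frac{1}{55 + 49}}{\left(-9 + 2 \frac{-7 - 3}{6 \left(-7\right)}\right) + 3273} = \frac{355 + \frac{1}{104}}{\left(-9 + 2 \cdot \frac{1}{6} \left(- \frac{1}{7}\right) \left(-10\right)\right) + 3273} = \frac{355 + \frac{1}{104}}{\left(-9 + 2 \cdot \frac{5}{21}\right) + 3273} = \frac{36921}{104 \left(\left(-9 + \frac{10}{21}\right) + 3273\right)} = \frac{36921}{104 \left(- \frac{179}{21} + 3273\right)} = \frac{36921}{104 \cdot \frac{68554}{21}} = \frac{36921}{104} \cdot \frac{21}{68554} = \frac{775341}{7129616}$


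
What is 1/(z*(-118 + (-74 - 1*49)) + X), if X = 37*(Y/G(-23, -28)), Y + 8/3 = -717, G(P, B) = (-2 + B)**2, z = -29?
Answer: 2700/18790417 ≈ 0.00014369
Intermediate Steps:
Y = -2159/3 (Y = -8/3 - 717 = -2159/3 ≈ -719.67)
X = -79883/2700 (X = 37*(-2159/(3*(-2 - 28)**2)) = 37*(-2159/(3*((-30)**2))) = 37*(-2159/3/900) = 37*(-2159/3*1/900) = 37*(-2159/2700) = -79883/2700 ≈ -29.586)
1/(z*(-118 + (-74 - 1*49)) + X) = 1/(-29*(-118 + (-74 - 1*49)) - 79883/2700) = 1/(-29*(-118 + (-74 - 49)) - 79883/2700) = 1/(-29*(-118 - 123) - 79883/2700) = 1/(-29*(-241) - 79883/2700) = 1/(6989 - 79883/2700) = 1/(18790417/2700) = 2700/18790417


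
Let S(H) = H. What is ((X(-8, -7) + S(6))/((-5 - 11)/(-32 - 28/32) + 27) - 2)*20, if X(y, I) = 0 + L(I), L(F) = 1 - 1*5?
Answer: -278640/7229 ≈ -38.545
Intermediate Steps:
L(F) = -4 (L(F) = 1 - 5 = -4)
X(y, I) = -4 (X(y, I) = 0 - 4 = -4)
((X(-8, -7) + S(6))/((-5 - 11)/(-32 - 28/32) + 27) - 2)*20 = ((-4 + 6)/((-5 - 11)/(-32 - 28/32) + 27) - 2)*20 = (2/(-16/(-32 - 28*1/32) + 27) - 2)*20 = (2/(-16/(-32 - 7/8) + 27) - 2)*20 = (2/(-16/(-263/8) + 27) - 2)*20 = (2/(-16*(-8/263) + 27) - 2)*20 = (2/(128/263 + 27) - 2)*20 = (2/(7229/263) - 2)*20 = (2*(263/7229) - 2)*20 = (526/7229 - 2)*20 = -13932/7229*20 = -278640/7229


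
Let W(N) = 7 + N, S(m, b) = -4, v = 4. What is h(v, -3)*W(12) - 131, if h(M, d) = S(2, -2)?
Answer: -207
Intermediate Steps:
h(M, d) = -4
h(v, -3)*W(12) - 131 = -4*(7 + 12) - 131 = -4*19 - 131 = -76 - 131 = -207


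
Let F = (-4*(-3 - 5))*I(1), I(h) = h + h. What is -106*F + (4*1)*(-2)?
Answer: -6792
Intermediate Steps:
I(h) = 2*h
F = 64 (F = (-4*(-3 - 5))*(2*1) = -4*(-8)*2 = -1*(-32)*2 = 32*2 = 64)
-106*F + (4*1)*(-2) = -106*64 + (4*1)*(-2) = -6784 + 4*(-2) = -6784 - 8 = -6792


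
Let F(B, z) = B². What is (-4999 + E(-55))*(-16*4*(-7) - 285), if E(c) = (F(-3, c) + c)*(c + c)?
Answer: 9943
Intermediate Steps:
E(c) = 2*c*(9 + c) (E(c) = ((-3)² + c)*(c + c) = (9 + c)*(2*c) = 2*c*(9 + c))
(-4999 + E(-55))*(-16*4*(-7) - 285) = (-4999 + 2*(-55)*(9 - 55))*(-16*4*(-7) - 285) = (-4999 + 2*(-55)*(-46))*(-64*(-7) - 285) = (-4999 + 5060)*(448 - 285) = 61*163 = 9943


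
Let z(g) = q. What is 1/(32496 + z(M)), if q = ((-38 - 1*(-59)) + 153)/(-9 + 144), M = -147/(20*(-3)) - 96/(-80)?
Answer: 45/1462378 ≈ 3.0772e-5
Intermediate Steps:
M = 73/20 (M = -147/(-60) - 96*(-1/80) = -147*(-1/60) + 6/5 = 49/20 + 6/5 = 73/20 ≈ 3.6500)
q = 58/45 (q = ((-38 + 59) + 153)/135 = (21 + 153)*(1/135) = 174*(1/135) = 58/45 ≈ 1.2889)
z(g) = 58/45
1/(32496 + z(M)) = 1/(32496 + 58/45) = 1/(1462378/45) = 45/1462378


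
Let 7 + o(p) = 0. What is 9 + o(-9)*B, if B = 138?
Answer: -957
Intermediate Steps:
o(p) = -7 (o(p) = -7 + 0 = -7)
9 + o(-9)*B = 9 - 7*138 = 9 - 966 = -957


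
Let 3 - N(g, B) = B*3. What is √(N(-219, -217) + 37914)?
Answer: 2*√9642 ≈ 196.39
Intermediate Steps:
N(g, B) = 3 - 3*B (N(g, B) = 3 - B*3 = 3 - 3*B)
√(N(-219, -217) + 37914) = √((3 - 3*(-217)) + 37914) = √((3 + 651) + 37914) = √(654 + 37914) = √38568 = 2*√9642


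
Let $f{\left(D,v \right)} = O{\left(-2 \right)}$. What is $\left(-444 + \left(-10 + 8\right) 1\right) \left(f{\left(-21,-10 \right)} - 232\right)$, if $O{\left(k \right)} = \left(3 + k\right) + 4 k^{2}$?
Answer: $95890$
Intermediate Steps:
$O{\left(k \right)} = 3 + k + 4 k^{2}$
$f{\left(D,v \right)} = 17$ ($f{\left(D,v \right)} = 3 - 2 + 4 \left(-2\right)^{2} = 3 - 2 + 4 \cdot 4 = 3 - 2 + 16 = 17$)
$\left(-444 + \left(-10 + 8\right) 1\right) \left(f{\left(-21,-10 \right)} - 232\right) = \left(-444 + \left(-10 + 8\right) 1\right) \left(17 - 232\right) = \left(-444 - 2\right) \left(-215\right) = \left(-446\right) \left(-215\right) = 95890$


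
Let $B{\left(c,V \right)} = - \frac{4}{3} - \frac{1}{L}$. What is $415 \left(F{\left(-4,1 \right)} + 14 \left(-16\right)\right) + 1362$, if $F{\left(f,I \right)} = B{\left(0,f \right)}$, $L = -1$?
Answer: $- \frac{275209}{3} \approx -91736.0$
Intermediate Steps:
$B{\left(c,V \right)} = - \frac{1}{3}$ ($B{\left(c,V \right)} = - \frac{4}{3} - \frac{1}{-1} = \left(-4\right) \frac{1}{3} - -1 = - \frac{4}{3} + 1 = - \frac{1}{3}$)
$F{\left(f,I \right)} = - \frac{1}{3}$
$415 \left(F{\left(-4,1 \right)} + 14 \left(-16\right)\right) + 1362 = 415 \left(- \frac{1}{3} + 14 \left(-16\right)\right) + 1362 = 415 \left(- \frac{1}{3} - 224\right) + 1362 = 415 \left(- \frac{673}{3}\right) + 1362 = - \frac{279295}{3} + 1362 = - \frac{275209}{3}$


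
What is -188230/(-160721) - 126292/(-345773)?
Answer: 85382628322/55572982333 ≈ 1.5364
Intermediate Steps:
-188230/(-160721) - 126292/(-345773) = -188230*(-1/160721) - 126292*(-1/345773) = 188230/160721 + 126292/345773 = 85382628322/55572982333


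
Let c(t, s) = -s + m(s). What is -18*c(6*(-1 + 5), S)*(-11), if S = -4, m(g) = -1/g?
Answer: 1683/2 ≈ 841.50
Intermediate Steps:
c(t, s) = -s - 1/s
-18*c(6*(-1 + 5), S)*(-11) = -18*(-1*(-4) - 1/(-4))*(-11) = -18*(4 - 1*(-1/4))*(-11) = -18*(4 + 1/4)*(-11) = -18*17/4*(-11) = -153/2*(-11) = 1683/2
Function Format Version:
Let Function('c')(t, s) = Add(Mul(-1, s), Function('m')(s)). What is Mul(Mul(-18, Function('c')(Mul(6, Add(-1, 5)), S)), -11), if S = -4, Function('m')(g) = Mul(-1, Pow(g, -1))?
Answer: Rational(1683, 2) ≈ 841.50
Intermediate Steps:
Function('c')(t, s) = Add(Mul(-1, s), Mul(-1, Pow(s, -1)))
Mul(Mul(-18, Function('c')(Mul(6, Add(-1, 5)), S)), -11) = Mul(Mul(-18, Add(Mul(-1, -4), Mul(-1, Pow(-4, -1)))), -11) = Mul(Mul(-18, Add(4, Mul(-1, Rational(-1, 4)))), -11) = Mul(Mul(-18, Add(4, Rational(1, 4))), -11) = Mul(Mul(-18, Rational(17, 4)), -11) = Mul(Rational(-153, 2), -11) = Rational(1683, 2)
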